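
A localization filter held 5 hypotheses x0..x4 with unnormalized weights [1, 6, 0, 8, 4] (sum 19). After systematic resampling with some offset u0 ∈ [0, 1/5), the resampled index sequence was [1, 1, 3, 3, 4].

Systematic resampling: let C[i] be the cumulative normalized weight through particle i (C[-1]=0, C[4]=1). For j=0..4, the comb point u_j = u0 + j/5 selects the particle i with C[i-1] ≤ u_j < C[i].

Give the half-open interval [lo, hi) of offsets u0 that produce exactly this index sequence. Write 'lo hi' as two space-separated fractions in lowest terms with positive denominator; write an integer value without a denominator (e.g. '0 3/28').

C = [1/19, 7/19, 7/19, 15/19, 1]
j=0 picked index 1: u0 ∈ [1/19, 7/19)
j=1 picked index 1: u0 ∈ [-14/95, 16/95)
j=2 picked index 3: u0 ∈ [-3/95, 37/95)
j=3 picked index 3: u0 ∈ [-22/95, 18/95)
j=4 picked index 4: u0 ∈ [-1/95, 1/5)
intersection: [1/19, 16/95)

1/19 16/95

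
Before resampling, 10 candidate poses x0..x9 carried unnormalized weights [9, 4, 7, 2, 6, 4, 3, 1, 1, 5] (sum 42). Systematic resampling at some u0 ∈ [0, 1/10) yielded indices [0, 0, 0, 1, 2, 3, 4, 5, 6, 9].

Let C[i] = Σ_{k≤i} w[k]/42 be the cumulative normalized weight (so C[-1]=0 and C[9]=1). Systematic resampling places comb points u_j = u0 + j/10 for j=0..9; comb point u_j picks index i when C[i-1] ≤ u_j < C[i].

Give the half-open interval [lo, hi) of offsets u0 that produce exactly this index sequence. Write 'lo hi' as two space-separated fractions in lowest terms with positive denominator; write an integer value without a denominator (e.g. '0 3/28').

0 1/105

C = [3/14, 13/42, 10/21, 11/21, 2/3, 16/21, 5/6, 6/7, 37/42, 1]
j=0 picked index 0: u0 ∈ [0, 3/14)
j=1 picked index 0: u0 ∈ [-1/10, 4/35)
j=2 picked index 0: u0 ∈ [-1/5, 1/70)
j=3 picked index 1: u0 ∈ [-3/35, 1/105)
j=4 picked index 2: u0 ∈ [-19/210, 8/105)
j=5 picked index 3: u0 ∈ [-1/42, 1/42)
j=6 picked index 4: u0 ∈ [-8/105, 1/15)
j=7 picked index 5: u0 ∈ [-1/30, 13/210)
j=8 picked index 6: u0 ∈ [-4/105, 1/30)
j=9 picked index 9: u0 ∈ [-2/105, 1/10)
intersection: [0, 1/105)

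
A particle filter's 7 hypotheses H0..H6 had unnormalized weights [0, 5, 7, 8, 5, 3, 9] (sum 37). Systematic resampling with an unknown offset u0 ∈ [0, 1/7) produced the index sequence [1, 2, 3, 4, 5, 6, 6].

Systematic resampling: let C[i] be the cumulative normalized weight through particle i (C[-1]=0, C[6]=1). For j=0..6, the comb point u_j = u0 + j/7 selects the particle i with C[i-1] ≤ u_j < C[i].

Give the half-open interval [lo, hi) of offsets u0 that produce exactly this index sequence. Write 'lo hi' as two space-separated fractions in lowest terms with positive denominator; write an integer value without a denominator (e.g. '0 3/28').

29/259 5/37

C = [0, 5/37, 12/37, 20/37, 25/37, 28/37, 1]
j=0 picked index 1: u0 ∈ [0, 5/37)
j=1 picked index 2: u0 ∈ [-2/259, 47/259)
j=2 picked index 3: u0 ∈ [10/259, 66/259)
j=3 picked index 4: u0 ∈ [29/259, 64/259)
j=4 picked index 5: u0 ∈ [27/259, 48/259)
j=5 picked index 6: u0 ∈ [11/259, 2/7)
j=6 picked index 6: u0 ∈ [-26/259, 1/7)
intersection: [29/259, 5/37)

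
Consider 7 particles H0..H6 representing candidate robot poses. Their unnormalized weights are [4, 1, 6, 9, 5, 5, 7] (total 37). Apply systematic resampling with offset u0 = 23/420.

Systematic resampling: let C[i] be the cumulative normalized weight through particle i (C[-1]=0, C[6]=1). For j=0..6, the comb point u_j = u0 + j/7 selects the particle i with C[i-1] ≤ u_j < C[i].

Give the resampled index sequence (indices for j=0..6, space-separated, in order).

C = [4/37, 5/37, 11/37, 20/37, 25/37, 30/37, 1]
j=0: u_0=23/420 ∈ [0, 4/37) → index 0
j=1: u_1=83/420 ∈ [5/37, 11/37) → index 2
j=2: u_2=143/420 ∈ [11/37, 20/37) → index 3
j=3: u_3=29/60 ∈ [11/37, 20/37) → index 3
j=4: u_4=263/420 ∈ [20/37, 25/37) → index 4
j=5: u_5=323/420 ∈ [25/37, 30/37) → index 5
j=6: u_6=383/420 ∈ [30/37, 1) → index 6

0 2 3 3 4 5 6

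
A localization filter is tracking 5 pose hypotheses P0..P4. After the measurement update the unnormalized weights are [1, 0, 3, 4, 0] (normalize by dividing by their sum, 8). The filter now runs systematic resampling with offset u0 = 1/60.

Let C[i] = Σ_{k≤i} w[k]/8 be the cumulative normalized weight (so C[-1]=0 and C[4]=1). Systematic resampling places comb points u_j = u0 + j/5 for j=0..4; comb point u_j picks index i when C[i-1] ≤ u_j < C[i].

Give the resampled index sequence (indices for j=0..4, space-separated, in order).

0 2 2 3 3

C = [1/8, 1/8, 1/2, 1, 1]
j=0: u_0=1/60 ∈ [0, 1/8) → index 0
j=1: u_1=13/60 ∈ [1/8, 1/2) → index 2
j=2: u_2=5/12 ∈ [1/8, 1/2) → index 2
j=3: u_3=37/60 ∈ [1/2, 1) → index 3
j=4: u_4=49/60 ∈ [1/2, 1) → index 3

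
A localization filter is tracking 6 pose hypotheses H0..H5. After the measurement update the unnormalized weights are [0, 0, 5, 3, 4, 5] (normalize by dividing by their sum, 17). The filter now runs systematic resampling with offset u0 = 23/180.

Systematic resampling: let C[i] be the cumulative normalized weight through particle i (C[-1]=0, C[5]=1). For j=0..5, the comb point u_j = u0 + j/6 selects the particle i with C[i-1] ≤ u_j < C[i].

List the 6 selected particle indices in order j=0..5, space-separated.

C = [0, 0, 5/17, 8/17, 12/17, 1]
j=0: u_0=23/180 ∈ [0, 5/17) → index 2
j=1: u_1=53/180 ∈ [5/17, 8/17) → index 3
j=2: u_2=83/180 ∈ [5/17, 8/17) → index 3
j=3: u_3=113/180 ∈ [8/17, 12/17) → index 4
j=4: u_4=143/180 ∈ [12/17, 1) → index 5
j=5: u_5=173/180 ∈ [12/17, 1) → index 5

2 3 3 4 5 5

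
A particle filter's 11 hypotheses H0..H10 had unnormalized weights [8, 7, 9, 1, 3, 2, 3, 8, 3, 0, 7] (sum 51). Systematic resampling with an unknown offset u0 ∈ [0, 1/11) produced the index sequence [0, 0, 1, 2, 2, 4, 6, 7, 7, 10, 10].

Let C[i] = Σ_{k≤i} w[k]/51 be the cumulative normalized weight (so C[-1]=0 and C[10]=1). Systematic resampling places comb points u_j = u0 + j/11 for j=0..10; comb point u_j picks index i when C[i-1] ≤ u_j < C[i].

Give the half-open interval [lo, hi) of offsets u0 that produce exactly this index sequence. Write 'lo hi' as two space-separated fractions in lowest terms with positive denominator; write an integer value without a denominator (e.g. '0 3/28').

C = [8/51, 5/17, 8/17, 25/51, 28/51, 10/17, 11/17, 41/51, 44/51, 44/51, 1]
j=0 picked index 0: u0 ∈ [0, 8/51)
j=1 picked index 0: u0 ∈ [-1/11, 37/561)
j=2 picked index 1: u0 ∈ [-14/561, 21/187)
j=3 picked index 2: u0 ∈ [4/187, 37/187)
j=4 picked index 2: u0 ∈ [-13/187, 20/187)
j=5 picked index 4: u0 ∈ [20/561, 53/561)
j=6 picked index 6: u0 ∈ [8/187, 19/187)
j=7 picked index 7: u0 ∈ [2/187, 94/561)
j=8 picked index 7: u0 ∈ [-15/187, 43/561)
j=9 picked index 10: u0 ∈ [25/561, 2/11)
j=10 picked index 10: u0 ∈ [-26/561, 1/11)
intersection: [25/561, 37/561)

25/561 37/561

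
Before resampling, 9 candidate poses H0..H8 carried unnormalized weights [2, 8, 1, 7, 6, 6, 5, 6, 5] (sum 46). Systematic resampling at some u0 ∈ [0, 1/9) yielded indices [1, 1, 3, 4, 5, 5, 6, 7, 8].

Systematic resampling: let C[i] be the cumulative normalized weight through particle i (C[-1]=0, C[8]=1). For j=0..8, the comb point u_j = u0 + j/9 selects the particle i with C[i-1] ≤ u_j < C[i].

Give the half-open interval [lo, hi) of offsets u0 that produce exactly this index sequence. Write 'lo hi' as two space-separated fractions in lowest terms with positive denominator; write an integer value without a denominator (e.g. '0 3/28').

C = [1/23, 5/23, 11/46, 9/23, 12/23, 15/23, 35/46, 41/46, 1]
j=0 picked index 1: u0 ∈ [1/23, 5/23)
j=1 picked index 1: u0 ∈ [-14/207, 22/207)
j=2 picked index 3: u0 ∈ [7/414, 35/207)
j=3 picked index 4: u0 ∈ [4/69, 13/69)
j=4 picked index 5: u0 ∈ [16/207, 43/207)
j=5 picked index 5: u0 ∈ [-7/207, 20/207)
j=6 picked index 6: u0 ∈ [-1/69, 13/138)
j=7 picked index 7: u0 ∈ [-7/414, 47/414)
j=8 picked index 8: u0 ∈ [1/414, 1/9)
intersection: [16/207, 13/138)

16/207 13/138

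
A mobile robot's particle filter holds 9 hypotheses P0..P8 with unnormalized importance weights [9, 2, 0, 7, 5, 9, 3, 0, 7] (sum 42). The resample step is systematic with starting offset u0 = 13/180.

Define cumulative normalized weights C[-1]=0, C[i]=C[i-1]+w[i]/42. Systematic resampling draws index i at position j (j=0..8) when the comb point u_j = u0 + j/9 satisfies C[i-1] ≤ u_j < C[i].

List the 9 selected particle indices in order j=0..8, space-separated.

C = [3/14, 11/42, 11/42, 3/7, 23/42, 16/21, 5/6, 5/6, 1]
j=0: u_0=13/180 ∈ [0, 3/14) → index 0
j=1: u_1=11/60 ∈ [0, 3/14) → index 0
j=2: u_2=53/180 ∈ [11/42, 3/7) → index 3
j=3: u_3=73/180 ∈ [11/42, 3/7) → index 3
j=4: u_4=31/60 ∈ [3/7, 23/42) → index 4
j=5: u_5=113/180 ∈ [23/42, 16/21) → index 5
j=6: u_6=133/180 ∈ [23/42, 16/21) → index 5
j=7: u_7=17/20 ∈ [5/6, 1) → index 8
j=8: u_8=173/180 ∈ [5/6, 1) → index 8

0 0 3 3 4 5 5 8 8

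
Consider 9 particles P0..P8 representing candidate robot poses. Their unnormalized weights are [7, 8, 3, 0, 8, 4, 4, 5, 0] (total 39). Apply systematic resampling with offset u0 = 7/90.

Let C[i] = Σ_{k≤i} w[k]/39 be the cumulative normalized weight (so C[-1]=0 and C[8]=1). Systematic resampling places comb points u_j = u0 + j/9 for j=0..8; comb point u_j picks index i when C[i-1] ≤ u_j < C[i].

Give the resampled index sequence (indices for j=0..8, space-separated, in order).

0 1 1 2 4 4 5 6 7

C = [7/39, 5/13, 6/13, 6/13, 2/3, 10/13, 34/39, 1, 1]
j=0: u_0=7/90 ∈ [0, 7/39) → index 0
j=1: u_1=17/90 ∈ [7/39, 5/13) → index 1
j=2: u_2=3/10 ∈ [7/39, 5/13) → index 1
j=3: u_3=37/90 ∈ [5/13, 6/13) → index 2
j=4: u_4=47/90 ∈ [6/13, 2/3) → index 4
j=5: u_5=19/30 ∈ [6/13, 2/3) → index 4
j=6: u_6=67/90 ∈ [2/3, 10/13) → index 5
j=7: u_7=77/90 ∈ [10/13, 34/39) → index 6
j=8: u_8=29/30 ∈ [34/39, 1) → index 7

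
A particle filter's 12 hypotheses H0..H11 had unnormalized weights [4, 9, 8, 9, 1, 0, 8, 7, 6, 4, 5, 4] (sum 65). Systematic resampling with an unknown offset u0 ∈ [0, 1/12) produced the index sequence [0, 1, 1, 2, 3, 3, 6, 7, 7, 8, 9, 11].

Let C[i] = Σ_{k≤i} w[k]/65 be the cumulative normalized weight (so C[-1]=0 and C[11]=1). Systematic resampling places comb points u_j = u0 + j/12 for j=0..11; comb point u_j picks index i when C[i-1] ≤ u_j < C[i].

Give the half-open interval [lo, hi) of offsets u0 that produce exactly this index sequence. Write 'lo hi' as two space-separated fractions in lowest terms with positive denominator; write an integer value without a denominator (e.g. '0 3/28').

17/780 11/390

C = [4/65, 1/5, 21/65, 6/13, 31/65, 31/65, 3/5, 46/65, 4/5, 56/65, 61/65, 1]
j=0 picked index 0: u0 ∈ [0, 4/65)
j=1 picked index 1: u0 ∈ [-17/780, 7/60)
j=2 picked index 1: u0 ∈ [-41/390, 1/30)
j=3 picked index 2: u0 ∈ [-1/20, 19/260)
j=4 picked index 3: u0 ∈ [-2/195, 5/39)
j=5 picked index 3: u0 ∈ [-73/780, 7/156)
j=6 picked index 6: u0 ∈ [-3/130, 1/10)
j=7 picked index 7: u0 ∈ [1/60, 97/780)
j=8 picked index 7: u0 ∈ [-1/15, 8/195)
j=9 picked index 8: u0 ∈ [-11/260, 1/20)
j=10 picked index 9: u0 ∈ [-1/30, 11/390)
j=11 picked index 11: u0 ∈ [17/780, 1/12)
intersection: [17/780, 11/390)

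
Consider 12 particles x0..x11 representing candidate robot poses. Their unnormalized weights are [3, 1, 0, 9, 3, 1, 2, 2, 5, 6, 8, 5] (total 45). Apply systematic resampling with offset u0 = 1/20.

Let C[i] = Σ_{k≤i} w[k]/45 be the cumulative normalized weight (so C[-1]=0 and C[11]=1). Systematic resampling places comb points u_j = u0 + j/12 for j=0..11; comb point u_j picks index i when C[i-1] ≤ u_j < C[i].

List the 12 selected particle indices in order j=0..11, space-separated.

0 3 3 4 6 8 8 9 10 10 10 11

C = [1/15, 4/45, 4/45, 13/45, 16/45, 17/45, 19/45, 7/15, 26/45, 32/45, 8/9, 1]
j=0: u_0=1/20 ∈ [0, 1/15) → index 0
j=1: u_1=2/15 ∈ [4/45, 13/45) → index 3
j=2: u_2=13/60 ∈ [4/45, 13/45) → index 3
j=3: u_3=3/10 ∈ [13/45, 16/45) → index 4
j=4: u_4=23/60 ∈ [17/45, 19/45) → index 6
j=5: u_5=7/15 ∈ [7/15, 26/45) → index 8
j=6: u_6=11/20 ∈ [7/15, 26/45) → index 8
j=7: u_7=19/30 ∈ [26/45, 32/45) → index 9
j=8: u_8=43/60 ∈ [32/45, 8/9) → index 10
j=9: u_9=4/5 ∈ [32/45, 8/9) → index 10
j=10: u_10=53/60 ∈ [32/45, 8/9) → index 10
j=11: u_11=29/30 ∈ [8/9, 1) → index 11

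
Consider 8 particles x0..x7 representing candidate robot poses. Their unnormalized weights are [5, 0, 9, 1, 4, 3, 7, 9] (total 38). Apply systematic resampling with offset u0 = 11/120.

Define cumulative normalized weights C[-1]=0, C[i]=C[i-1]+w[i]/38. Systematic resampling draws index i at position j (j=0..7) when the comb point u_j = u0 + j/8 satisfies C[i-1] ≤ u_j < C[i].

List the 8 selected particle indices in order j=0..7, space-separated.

0 2 2 4 6 6 7 7

C = [5/38, 5/38, 7/19, 15/38, 1/2, 11/19, 29/38, 1]
j=0: u_0=11/120 ∈ [0, 5/38) → index 0
j=1: u_1=13/60 ∈ [5/38, 7/19) → index 2
j=2: u_2=41/120 ∈ [5/38, 7/19) → index 2
j=3: u_3=7/15 ∈ [15/38, 1/2) → index 4
j=4: u_4=71/120 ∈ [11/19, 29/38) → index 6
j=5: u_5=43/60 ∈ [11/19, 29/38) → index 6
j=6: u_6=101/120 ∈ [29/38, 1) → index 7
j=7: u_7=29/30 ∈ [29/38, 1) → index 7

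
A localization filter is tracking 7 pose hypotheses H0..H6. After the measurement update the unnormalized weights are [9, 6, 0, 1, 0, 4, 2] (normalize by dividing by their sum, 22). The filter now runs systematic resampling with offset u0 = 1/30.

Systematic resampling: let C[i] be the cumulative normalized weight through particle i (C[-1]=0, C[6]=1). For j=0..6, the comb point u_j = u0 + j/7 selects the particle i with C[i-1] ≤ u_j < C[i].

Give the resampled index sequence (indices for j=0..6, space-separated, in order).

C = [9/22, 15/22, 15/22, 8/11, 8/11, 10/11, 1]
j=0: u_0=1/30 ∈ [0, 9/22) → index 0
j=1: u_1=37/210 ∈ [0, 9/22) → index 0
j=2: u_2=67/210 ∈ [0, 9/22) → index 0
j=3: u_3=97/210 ∈ [9/22, 15/22) → index 1
j=4: u_4=127/210 ∈ [9/22, 15/22) → index 1
j=5: u_5=157/210 ∈ [8/11, 10/11) → index 5
j=6: u_6=187/210 ∈ [8/11, 10/11) → index 5

0 0 0 1 1 5 5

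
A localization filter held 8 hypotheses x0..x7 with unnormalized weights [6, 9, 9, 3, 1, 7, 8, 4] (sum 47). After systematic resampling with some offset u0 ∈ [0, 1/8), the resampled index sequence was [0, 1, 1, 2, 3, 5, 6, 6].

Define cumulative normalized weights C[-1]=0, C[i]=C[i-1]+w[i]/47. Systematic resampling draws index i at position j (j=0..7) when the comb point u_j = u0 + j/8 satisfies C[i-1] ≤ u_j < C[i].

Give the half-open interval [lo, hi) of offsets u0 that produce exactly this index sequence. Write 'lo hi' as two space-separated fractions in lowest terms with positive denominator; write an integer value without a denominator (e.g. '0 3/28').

C = [6/47, 15/47, 24/47, 27/47, 28/47, 35/47, 43/47, 1]
j=0 picked index 0: u0 ∈ [0, 6/47)
j=1 picked index 1: u0 ∈ [1/376, 73/376)
j=2 picked index 1: u0 ∈ [-23/188, 13/188)
j=3 picked index 2: u0 ∈ [-21/376, 51/376)
j=4 picked index 3: u0 ∈ [1/94, 7/94)
j=5 picked index 5: u0 ∈ [-11/376, 45/376)
j=6 picked index 6: u0 ∈ [-1/188, 31/188)
j=7 picked index 6: u0 ∈ [-49/376, 15/376)
intersection: [1/94, 15/376)

1/94 15/376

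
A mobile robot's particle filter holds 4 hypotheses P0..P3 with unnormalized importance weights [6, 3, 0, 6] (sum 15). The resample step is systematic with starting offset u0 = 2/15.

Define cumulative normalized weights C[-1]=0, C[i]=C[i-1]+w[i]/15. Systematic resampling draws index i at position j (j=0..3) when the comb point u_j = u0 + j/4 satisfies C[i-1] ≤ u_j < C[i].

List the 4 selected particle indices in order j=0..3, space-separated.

C = [2/5, 3/5, 3/5, 1]
j=0: u_0=2/15 ∈ [0, 2/5) → index 0
j=1: u_1=23/60 ∈ [0, 2/5) → index 0
j=2: u_2=19/30 ∈ [3/5, 1) → index 3
j=3: u_3=53/60 ∈ [3/5, 1) → index 3

0 0 3 3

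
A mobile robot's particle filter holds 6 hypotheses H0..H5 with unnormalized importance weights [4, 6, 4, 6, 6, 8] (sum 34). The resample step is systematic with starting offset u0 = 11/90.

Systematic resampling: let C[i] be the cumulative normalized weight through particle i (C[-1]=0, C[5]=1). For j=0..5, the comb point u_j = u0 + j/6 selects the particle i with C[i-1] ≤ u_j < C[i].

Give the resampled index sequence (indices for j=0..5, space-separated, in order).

C = [2/17, 5/17, 7/17, 10/17, 13/17, 1]
j=0: u_0=11/90 ∈ [2/17, 5/17) → index 1
j=1: u_1=13/45 ∈ [2/17, 5/17) → index 1
j=2: u_2=41/90 ∈ [7/17, 10/17) → index 3
j=3: u_3=28/45 ∈ [10/17, 13/17) → index 4
j=4: u_4=71/90 ∈ [13/17, 1) → index 5
j=5: u_5=43/45 ∈ [13/17, 1) → index 5

1 1 3 4 5 5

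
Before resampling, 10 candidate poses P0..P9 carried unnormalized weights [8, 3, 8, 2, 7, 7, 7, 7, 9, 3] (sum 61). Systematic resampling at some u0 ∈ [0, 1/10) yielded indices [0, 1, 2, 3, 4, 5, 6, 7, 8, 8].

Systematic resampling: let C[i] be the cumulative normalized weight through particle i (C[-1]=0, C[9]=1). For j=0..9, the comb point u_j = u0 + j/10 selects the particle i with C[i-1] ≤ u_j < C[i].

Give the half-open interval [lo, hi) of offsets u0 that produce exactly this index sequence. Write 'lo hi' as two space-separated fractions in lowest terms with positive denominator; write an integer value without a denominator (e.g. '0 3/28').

C = [8/61, 11/61, 19/61, 21/61, 28/61, 35/61, 42/61, 49/61, 58/61, 1]
j=0 picked index 0: u0 ∈ [0, 8/61)
j=1 picked index 1: u0 ∈ [19/610, 49/610)
j=2 picked index 2: u0 ∈ [-6/305, 34/305)
j=3 picked index 3: u0 ∈ [7/610, 27/610)
j=4 picked index 4: u0 ∈ [-17/305, 18/305)
j=5 picked index 5: u0 ∈ [-5/122, 9/122)
j=6 picked index 6: u0 ∈ [-8/305, 27/305)
j=7 picked index 7: u0 ∈ [-7/610, 63/610)
j=8 picked index 8: u0 ∈ [1/305, 46/305)
j=9 picked index 8: u0 ∈ [-59/610, 31/610)
intersection: [19/610, 27/610)

19/610 27/610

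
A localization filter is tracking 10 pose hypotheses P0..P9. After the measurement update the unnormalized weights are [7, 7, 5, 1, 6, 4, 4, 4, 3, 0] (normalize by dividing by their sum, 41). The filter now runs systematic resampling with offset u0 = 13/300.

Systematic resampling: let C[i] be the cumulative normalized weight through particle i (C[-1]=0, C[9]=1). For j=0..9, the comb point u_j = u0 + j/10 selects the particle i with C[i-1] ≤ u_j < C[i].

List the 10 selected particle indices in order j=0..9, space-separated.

0 0 1 2 2 4 5 6 7 8

C = [7/41, 14/41, 19/41, 20/41, 26/41, 30/41, 34/41, 38/41, 1, 1]
j=0: u_0=13/300 ∈ [0, 7/41) → index 0
j=1: u_1=43/300 ∈ [0, 7/41) → index 0
j=2: u_2=73/300 ∈ [7/41, 14/41) → index 1
j=3: u_3=103/300 ∈ [14/41, 19/41) → index 2
j=4: u_4=133/300 ∈ [14/41, 19/41) → index 2
j=5: u_5=163/300 ∈ [20/41, 26/41) → index 4
j=6: u_6=193/300 ∈ [26/41, 30/41) → index 5
j=7: u_7=223/300 ∈ [30/41, 34/41) → index 6
j=8: u_8=253/300 ∈ [34/41, 38/41) → index 7
j=9: u_9=283/300 ∈ [38/41, 1) → index 8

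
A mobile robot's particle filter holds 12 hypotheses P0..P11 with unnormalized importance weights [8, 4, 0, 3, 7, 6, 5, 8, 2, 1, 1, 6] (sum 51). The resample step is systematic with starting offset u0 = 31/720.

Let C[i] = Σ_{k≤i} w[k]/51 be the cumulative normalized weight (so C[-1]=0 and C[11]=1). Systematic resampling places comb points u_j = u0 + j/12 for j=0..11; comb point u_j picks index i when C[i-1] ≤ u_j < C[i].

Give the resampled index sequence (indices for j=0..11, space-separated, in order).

C = [8/51, 4/17, 4/17, 5/17, 22/51, 28/51, 11/17, 41/51, 43/51, 44/51, 15/17, 1]
j=0: u_0=31/720 ∈ [0, 8/51) → index 0
j=1: u_1=91/720 ∈ [0, 8/51) → index 0
j=2: u_2=151/720 ∈ [8/51, 4/17) → index 1
j=3: u_3=211/720 ∈ [4/17, 5/17) → index 3
j=4: u_4=271/720 ∈ [5/17, 22/51) → index 4
j=5: u_5=331/720 ∈ [22/51, 28/51) → index 5
j=6: u_6=391/720 ∈ [22/51, 28/51) → index 5
j=7: u_7=451/720 ∈ [28/51, 11/17) → index 6
j=8: u_8=511/720 ∈ [11/17, 41/51) → index 7
j=9: u_9=571/720 ∈ [11/17, 41/51) → index 7
j=10: u_10=631/720 ∈ [44/51, 15/17) → index 10
j=11: u_11=691/720 ∈ [15/17, 1) → index 11

0 0 1 3 4 5 5 6 7 7 10 11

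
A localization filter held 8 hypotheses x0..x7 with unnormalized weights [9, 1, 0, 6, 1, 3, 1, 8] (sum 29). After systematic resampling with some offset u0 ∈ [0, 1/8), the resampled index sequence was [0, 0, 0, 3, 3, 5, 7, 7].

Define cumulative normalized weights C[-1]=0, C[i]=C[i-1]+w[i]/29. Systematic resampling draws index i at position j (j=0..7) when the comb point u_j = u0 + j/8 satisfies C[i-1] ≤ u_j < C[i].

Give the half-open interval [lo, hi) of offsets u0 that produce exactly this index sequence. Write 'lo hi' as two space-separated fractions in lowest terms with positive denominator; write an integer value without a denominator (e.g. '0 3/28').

0 3/58

C = [9/29, 10/29, 10/29, 16/29, 17/29, 20/29, 21/29, 1]
j=0 picked index 0: u0 ∈ [0, 9/29)
j=1 picked index 0: u0 ∈ [-1/8, 43/232)
j=2 picked index 0: u0 ∈ [-1/4, 7/116)
j=3 picked index 3: u0 ∈ [-7/232, 41/232)
j=4 picked index 3: u0 ∈ [-9/58, 3/58)
j=5 picked index 5: u0 ∈ [-9/232, 15/232)
j=6 picked index 7: u0 ∈ [-3/116, 1/4)
j=7 picked index 7: u0 ∈ [-35/232, 1/8)
intersection: [0, 3/58)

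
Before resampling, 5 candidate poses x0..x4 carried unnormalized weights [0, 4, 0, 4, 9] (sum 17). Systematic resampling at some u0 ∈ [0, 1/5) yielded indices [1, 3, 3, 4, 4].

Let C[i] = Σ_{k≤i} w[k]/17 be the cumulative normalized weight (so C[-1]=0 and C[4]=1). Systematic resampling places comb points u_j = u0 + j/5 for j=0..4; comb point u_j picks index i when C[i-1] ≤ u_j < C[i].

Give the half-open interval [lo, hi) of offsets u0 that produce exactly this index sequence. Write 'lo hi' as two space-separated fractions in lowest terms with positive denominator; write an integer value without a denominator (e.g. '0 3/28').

3/85 6/85

C = [0, 4/17, 4/17, 8/17, 1]
j=0 picked index 1: u0 ∈ [0, 4/17)
j=1 picked index 3: u0 ∈ [3/85, 23/85)
j=2 picked index 3: u0 ∈ [-14/85, 6/85)
j=3 picked index 4: u0 ∈ [-11/85, 2/5)
j=4 picked index 4: u0 ∈ [-28/85, 1/5)
intersection: [3/85, 6/85)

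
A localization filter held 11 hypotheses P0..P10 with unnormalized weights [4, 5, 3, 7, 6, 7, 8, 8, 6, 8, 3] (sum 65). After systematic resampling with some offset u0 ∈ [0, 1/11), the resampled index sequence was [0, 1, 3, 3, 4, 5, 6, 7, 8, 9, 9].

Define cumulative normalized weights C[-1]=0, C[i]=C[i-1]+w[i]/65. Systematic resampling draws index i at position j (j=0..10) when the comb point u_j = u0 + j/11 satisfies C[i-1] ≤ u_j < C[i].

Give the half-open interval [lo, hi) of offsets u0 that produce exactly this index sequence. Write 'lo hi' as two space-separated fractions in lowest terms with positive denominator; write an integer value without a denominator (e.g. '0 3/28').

C = [4/65, 9/65, 12/65, 19/65, 5/13, 32/65, 8/13, 48/65, 54/65, 62/65, 1]
j=0 picked index 0: u0 ∈ [0, 4/65)
j=1 picked index 1: u0 ∈ [-21/715, 34/715)
j=2 picked index 3: u0 ∈ [2/715, 79/715)
j=3 picked index 3: u0 ∈ [-63/715, 14/715)
j=4 picked index 4: u0 ∈ [-51/715, 3/143)
j=5 picked index 5: u0 ∈ [-10/143, 27/715)
j=6 picked index 6: u0 ∈ [-38/715, 10/143)
j=7 picked index 7: u0 ∈ [-3/143, 73/715)
j=8 picked index 8: u0 ∈ [8/715, 74/715)
j=9 picked index 9: u0 ∈ [9/715, 97/715)
j=10 picked index 9: u0 ∈ [-56/715, 32/715)
intersection: [9/715, 14/715)

9/715 14/715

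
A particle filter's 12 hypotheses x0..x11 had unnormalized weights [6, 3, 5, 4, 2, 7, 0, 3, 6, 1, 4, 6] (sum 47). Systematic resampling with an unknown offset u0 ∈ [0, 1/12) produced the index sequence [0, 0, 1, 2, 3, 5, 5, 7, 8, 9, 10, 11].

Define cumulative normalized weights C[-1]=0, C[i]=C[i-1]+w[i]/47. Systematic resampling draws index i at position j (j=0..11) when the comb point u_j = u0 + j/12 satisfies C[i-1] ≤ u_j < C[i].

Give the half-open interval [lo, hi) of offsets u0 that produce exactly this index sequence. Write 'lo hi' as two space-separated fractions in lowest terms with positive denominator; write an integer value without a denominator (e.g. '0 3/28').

3/188 7/282

C = [6/47, 9/47, 14/47, 18/47, 20/47, 27/47, 27/47, 30/47, 36/47, 37/47, 41/47, 1]
j=0 picked index 0: u0 ∈ [0, 6/47)
j=1 picked index 0: u0 ∈ [-1/12, 25/564)
j=2 picked index 1: u0 ∈ [-11/282, 7/282)
j=3 picked index 2: u0 ∈ [-11/188, 9/188)
j=4 picked index 3: u0 ∈ [-5/141, 7/141)
j=5 picked index 5: u0 ∈ [5/564, 89/564)
j=6 picked index 5: u0 ∈ [-7/94, 7/94)
j=7 picked index 7: u0 ∈ [-5/564, 31/564)
j=8 picked index 8: u0 ∈ [-4/141, 14/141)
j=9 picked index 9: u0 ∈ [3/188, 7/188)
j=10 picked index 10: u0 ∈ [-13/282, 11/282)
j=11 picked index 11: u0 ∈ [-25/564, 1/12)
intersection: [3/188, 7/282)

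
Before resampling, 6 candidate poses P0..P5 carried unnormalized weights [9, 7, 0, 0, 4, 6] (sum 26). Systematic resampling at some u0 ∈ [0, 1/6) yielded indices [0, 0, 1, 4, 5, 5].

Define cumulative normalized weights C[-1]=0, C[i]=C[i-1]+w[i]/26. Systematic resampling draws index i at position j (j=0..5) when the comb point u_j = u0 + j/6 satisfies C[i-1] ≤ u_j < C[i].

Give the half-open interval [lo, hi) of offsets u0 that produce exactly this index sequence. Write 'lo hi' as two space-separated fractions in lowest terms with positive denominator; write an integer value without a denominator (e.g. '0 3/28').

C = [9/26, 8/13, 8/13, 8/13, 10/13, 1]
j=0 picked index 0: u0 ∈ [0, 9/26)
j=1 picked index 0: u0 ∈ [-1/6, 7/39)
j=2 picked index 1: u0 ∈ [1/78, 11/39)
j=3 picked index 4: u0 ∈ [3/26, 7/26)
j=4 picked index 5: u0 ∈ [4/39, 1/3)
j=5 picked index 5: u0 ∈ [-5/78, 1/6)
intersection: [3/26, 1/6)

3/26 1/6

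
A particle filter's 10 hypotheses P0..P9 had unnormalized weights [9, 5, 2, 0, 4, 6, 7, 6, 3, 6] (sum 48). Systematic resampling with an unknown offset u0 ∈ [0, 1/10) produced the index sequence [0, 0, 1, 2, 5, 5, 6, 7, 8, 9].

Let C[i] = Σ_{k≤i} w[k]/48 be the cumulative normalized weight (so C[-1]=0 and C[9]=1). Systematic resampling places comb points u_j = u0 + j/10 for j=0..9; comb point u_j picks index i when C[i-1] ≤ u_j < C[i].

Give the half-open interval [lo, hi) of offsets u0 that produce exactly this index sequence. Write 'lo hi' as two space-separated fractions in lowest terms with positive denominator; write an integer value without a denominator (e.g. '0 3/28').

1/60 1/30

C = [3/16, 7/24, 1/3, 1/3, 5/12, 13/24, 11/16, 13/16, 7/8, 1]
j=0 picked index 0: u0 ∈ [0, 3/16)
j=1 picked index 0: u0 ∈ [-1/10, 7/80)
j=2 picked index 1: u0 ∈ [-1/80, 11/120)
j=3 picked index 2: u0 ∈ [-1/120, 1/30)
j=4 picked index 5: u0 ∈ [1/60, 17/120)
j=5 picked index 5: u0 ∈ [-1/12, 1/24)
j=6 picked index 6: u0 ∈ [-7/120, 7/80)
j=7 picked index 7: u0 ∈ [-1/80, 9/80)
j=8 picked index 8: u0 ∈ [1/80, 3/40)
j=9 picked index 9: u0 ∈ [-1/40, 1/10)
intersection: [1/60, 1/30)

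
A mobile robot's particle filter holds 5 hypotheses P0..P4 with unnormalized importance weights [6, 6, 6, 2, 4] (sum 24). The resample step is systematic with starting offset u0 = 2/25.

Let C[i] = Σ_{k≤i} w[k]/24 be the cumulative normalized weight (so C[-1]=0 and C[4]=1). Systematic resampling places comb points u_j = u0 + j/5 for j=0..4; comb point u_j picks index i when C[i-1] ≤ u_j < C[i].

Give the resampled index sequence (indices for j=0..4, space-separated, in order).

C = [1/4, 1/2, 3/4, 5/6, 1]
j=0: u_0=2/25 ∈ [0, 1/4) → index 0
j=1: u_1=7/25 ∈ [1/4, 1/2) → index 1
j=2: u_2=12/25 ∈ [1/4, 1/2) → index 1
j=3: u_3=17/25 ∈ [1/2, 3/4) → index 2
j=4: u_4=22/25 ∈ [5/6, 1) → index 4

0 1 1 2 4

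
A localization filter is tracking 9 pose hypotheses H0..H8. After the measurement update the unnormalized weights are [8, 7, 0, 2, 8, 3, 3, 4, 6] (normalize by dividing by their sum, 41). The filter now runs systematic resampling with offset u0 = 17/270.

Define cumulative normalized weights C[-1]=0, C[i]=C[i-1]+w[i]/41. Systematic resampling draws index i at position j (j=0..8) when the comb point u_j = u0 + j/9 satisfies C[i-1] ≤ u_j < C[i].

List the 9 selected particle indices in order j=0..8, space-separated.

0 0 1 3 4 5 6 7 8

C = [8/41, 15/41, 15/41, 17/41, 25/41, 28/41, 31/41, 35/41, 1]
j=0: u_0=17/270 ∈ [0, 8/41) → index 0
j=1: u_1=47/270 ∈ [0, 8/41) → index 0
j=2: u_2=77/270 ∈ [8/41, 15/41) → index 1
j=3: u_3=107/270 ∈ [15/41, 17/41) → index 3
j=4: u_4=137/270 ∈ [17/41, 25/41) → index 4
j=5: u_5=167/270 ∈ [25/41, 28/41) → index 5
j=6: u_6=197/270 ∈ [28/41, 31/41) → index 6
j=7: u_7=227/270 ∈ [31/41, 35/41) → index 7
j=8: u_8=257/270 ∈ [35/41, 1) → index 8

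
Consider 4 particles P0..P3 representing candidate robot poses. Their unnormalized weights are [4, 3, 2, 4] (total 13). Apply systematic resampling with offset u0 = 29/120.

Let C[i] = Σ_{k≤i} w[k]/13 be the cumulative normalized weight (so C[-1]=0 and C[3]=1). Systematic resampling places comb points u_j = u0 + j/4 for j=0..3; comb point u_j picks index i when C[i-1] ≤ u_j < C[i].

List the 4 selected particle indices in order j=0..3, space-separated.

0 1 3 3

C = [4/13, 7/13, 9/13, 1]
j=0: u_0=29/120 ∈ [0, 4/13) → index 0
j=1: u_1=59/120 ∈ [4/13, 7/13) → index 1
j=2: u_2=89/120 ∈ [9/13, 1) → index 3
j=3: u_3=119/120 ∈ [9/13, 1) → index 3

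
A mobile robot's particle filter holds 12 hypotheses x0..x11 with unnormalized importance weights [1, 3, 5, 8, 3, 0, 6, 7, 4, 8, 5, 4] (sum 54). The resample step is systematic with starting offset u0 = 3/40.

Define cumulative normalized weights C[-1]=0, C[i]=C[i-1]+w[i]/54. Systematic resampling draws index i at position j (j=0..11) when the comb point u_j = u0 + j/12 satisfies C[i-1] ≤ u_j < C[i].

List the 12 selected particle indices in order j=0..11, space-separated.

2 2 3 4 6 7 7 8 9 9 10 11

C = [1/54, 2/27, 1/6, 17/54, 10/27, 10/27, 13/27, 11/18, 37/54, 5/6, 25/27, 1]
j=0: u_0=3/40 ∈ [2/27, 1/6) → index 2
j=1: u_1=19/120 ∈ [2/27, 1/6) → index 2
j=2: u_2=29/120 ∈ [1/6, 17/54) → index 3
j=3: u_3=13/40 ∈ [17/54, 10/27) → index 4
j=4: u_4=49/120 ∈ [10/27, 13/27) → index 6
j=5: u_5=59/120 ∈ [13/27, 11/18) → index 7
j=6: u_6=23/40 ∈ [13/27, 11/18) → index 7
j=7: u_7=79/120 ∈ [11/18, 37/54) → index 8
j=8: u_8=89/120 ∈ [37/54, 5/6) → index 9
j=9: u_9=33/40 ∈ [37/54, 5/6) → index 9
j=10: u_10=109/120 ∈ [5/6, 25/27) → index 10
j=11: u_11=119/120 ∈ [25/27, 1) → index 11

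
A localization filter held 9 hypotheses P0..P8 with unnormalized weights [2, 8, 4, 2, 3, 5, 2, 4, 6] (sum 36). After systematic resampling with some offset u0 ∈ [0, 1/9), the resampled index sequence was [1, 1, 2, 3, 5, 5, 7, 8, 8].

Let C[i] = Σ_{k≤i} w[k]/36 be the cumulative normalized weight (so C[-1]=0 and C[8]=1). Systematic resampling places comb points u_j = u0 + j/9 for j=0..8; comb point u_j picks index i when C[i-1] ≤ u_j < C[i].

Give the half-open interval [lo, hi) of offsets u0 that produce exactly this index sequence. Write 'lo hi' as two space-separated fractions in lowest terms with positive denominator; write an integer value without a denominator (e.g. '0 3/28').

1/12 1/9

C = [1/18, 5/18, 7/18, 4/9, 19/36, 2/3, 13/18, 5/6, 1]
j=0 picked index 1: u0 ∈ [1/18, 5/18)
j=1 picked index 1: u0 ∈ [-1/18, 1/6)
j=2 picked index 2: u0 ∈ [1/18, 1/6)
j=3 picked index 3: u0 ∈ [1/18, 1/9)
j=4 picked index 5: u0 ∈ [1/12, 2/9)
j=5 picked index 5: u0 ∈ [-1/36, 1/9)
j=6 picked index 7: u0 ∈ [1/18, 1/6)
j=7 picked index 8: u0 ∈ [1/18, 2/9)
j=8 picked index 8: u0 ∈ [-1/18, 1/9)
intersection: [1/12, 1/9)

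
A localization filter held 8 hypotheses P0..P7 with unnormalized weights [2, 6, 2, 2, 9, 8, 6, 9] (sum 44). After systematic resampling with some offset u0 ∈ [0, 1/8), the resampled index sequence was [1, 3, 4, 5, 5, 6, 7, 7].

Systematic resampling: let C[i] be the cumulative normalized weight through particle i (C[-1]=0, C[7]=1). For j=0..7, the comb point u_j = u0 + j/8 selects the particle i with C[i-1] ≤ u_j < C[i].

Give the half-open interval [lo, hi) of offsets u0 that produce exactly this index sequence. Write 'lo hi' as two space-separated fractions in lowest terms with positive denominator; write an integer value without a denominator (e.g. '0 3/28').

C = [1/22, 2/11, 5/22, 3/11, 21/44, 29/44, 35/44, 1]
j=0 picked index 1: u0 ∈ [1/22, 2/11)
j=1 picked index 3: u0 ∈ [9/88, 13/88)
j=2 picked index 4: u0 ∈ [1/44, 5/22)
j=3 picked index 5: u0 ∈ [9/88, 25/88)
j=4 picked index 5: u0 ∈ [-1/44, 7/44)
j=5 picked index 6: u0 ∈ [3/88, 15/88)
j=6 picked index 7: u0 ∈ [1/22, 1/4)
j=7 picked index 7: u0 ∈ [-7/88, 1/8)
intersection: [9/88, 1/8)

9/88 1/8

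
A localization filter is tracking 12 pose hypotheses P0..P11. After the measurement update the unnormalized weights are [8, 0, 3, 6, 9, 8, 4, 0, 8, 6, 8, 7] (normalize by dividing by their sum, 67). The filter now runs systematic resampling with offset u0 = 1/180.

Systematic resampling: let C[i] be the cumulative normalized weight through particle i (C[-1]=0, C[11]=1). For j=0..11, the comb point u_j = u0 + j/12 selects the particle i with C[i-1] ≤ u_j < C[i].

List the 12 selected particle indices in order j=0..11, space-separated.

0 0 3 4 4 5 5 8 8 9 10 11

C = [8/67, 8/67, 11/67, 17/67, 26/67, 34/67, 38/67, 38/67, 46/67, 52/67, 60/67, 1]
j=0: u_0=1/180 ∈ [0, 8/67) → index 0
j=1: u_1=4/45 ∈ [0, 8/67) → index 0
j=2: u_2=31/180 ∈ [11/67, 17/67) → index 3
j=3: u_3=23/90 ∈ [17/67, 26/67) → index 4
j=4: u_4=61/180 ∈ [17/67, 26/67) → index 4
j=5: u_5=19/45 ∈ [26/67, 34/67) → index 5
j=6: u_6=91/180 ∈ [26/67, 34/67) → index 5
j=7: u_7=53/90 ∈ [38/67, 46/67) → index 8
j=8: u_8=121/180 ∈ [38/67, 46/67) → index 8
j=9: u_9=34/45 ∈ [46/67, 52/67) → index 9
j=10: u_10=151/180 ∈ [52/67, 60/67) → index 10
j=11: u_11=83/90 ∈ [60/67, 1) → index 11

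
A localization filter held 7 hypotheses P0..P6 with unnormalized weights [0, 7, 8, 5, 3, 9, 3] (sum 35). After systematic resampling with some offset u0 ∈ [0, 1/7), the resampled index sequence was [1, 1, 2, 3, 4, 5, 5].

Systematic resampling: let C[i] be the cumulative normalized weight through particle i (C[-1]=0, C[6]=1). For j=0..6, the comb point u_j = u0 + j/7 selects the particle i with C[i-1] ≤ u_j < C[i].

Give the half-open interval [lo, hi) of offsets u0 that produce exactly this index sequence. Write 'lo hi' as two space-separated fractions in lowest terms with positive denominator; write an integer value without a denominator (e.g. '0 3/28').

C = [0, 1/5, 3/7, 4/7, 23/35, 32/35, 1]
j=0 picked index 1: u0 ∈ [0, 1/5)
j=1 picked index 1: u0 ∈ [-1/7, 2/35)
j=2 picked index 2: u0 ∈ [-3/35, 1/7)
j=3 picked index 3: u0 ∈ [0, 1/7)
j=4 picked index 4: u0 ∈ [0, 3/35)
j=5 picked index 5: u0 ∈ [-2/35, 1/5)
j=6 picked index 5: u0 ∈ [-1/5, 2/35)
intersection: [0, 2/35)

0 2/35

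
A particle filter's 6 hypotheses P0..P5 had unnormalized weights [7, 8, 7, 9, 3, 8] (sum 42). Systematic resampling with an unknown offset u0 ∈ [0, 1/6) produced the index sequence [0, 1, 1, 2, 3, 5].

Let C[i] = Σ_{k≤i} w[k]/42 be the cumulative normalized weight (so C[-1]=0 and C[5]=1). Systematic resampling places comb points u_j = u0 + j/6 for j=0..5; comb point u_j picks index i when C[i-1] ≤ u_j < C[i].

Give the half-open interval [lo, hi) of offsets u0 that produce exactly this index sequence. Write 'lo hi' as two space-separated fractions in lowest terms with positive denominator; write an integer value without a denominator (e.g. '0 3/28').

0 1/42

C = [1/6, 5/14, 11/21, 31/42, 17/21, 1]
j=0 picked index 0: u0 ∈ [0, 1/6)
j=1 picked index 1: u0 ∈ [0, 4/21)
j=2 picked index 1: u0 ∈ [-1/6, 1/42)
j=3 picked index 2: u0 ∈ [-1/7, 1/42)
j=4 picked index 3: u0 ∈ [-1/7, 1/14)
j=5 picked index 5: u0 ∈ [-1/42, 1/6)
intersection: [0, 1/42)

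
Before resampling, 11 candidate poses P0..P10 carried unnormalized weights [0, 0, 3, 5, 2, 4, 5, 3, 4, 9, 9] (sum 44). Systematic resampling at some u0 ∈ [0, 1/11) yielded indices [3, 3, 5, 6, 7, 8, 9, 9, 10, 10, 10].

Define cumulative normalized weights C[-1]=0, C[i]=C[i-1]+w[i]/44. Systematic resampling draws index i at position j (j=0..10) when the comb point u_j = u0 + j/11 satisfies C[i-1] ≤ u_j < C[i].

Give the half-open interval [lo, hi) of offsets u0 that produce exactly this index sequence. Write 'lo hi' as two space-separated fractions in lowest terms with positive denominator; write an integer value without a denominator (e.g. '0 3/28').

3/44 1/11

C = [0, 0, 3/44, 2/11, 5/22, 7/22, 19/44, 1/2, 13/22, 35/44, 1]
j=0 picked index 3: u0 ∈ [3/44, 2/11)
j=1 picked index 3: u0 ∈ [-1/44, 1/11)
j=2 picked index 5: u0 ∈ [1/22, 3/22)
j=3 picked index 6: u0 ∈ [1/22, 7/44)
j=4 picked index 7: u0 ∈ [3/44, 3/22)
j=5 picked index 8: u0 ∈ [1/22, 3/22)
j=6 picked index 9: u0 ∈ [1/22, 1/4)
j=7 picked index 9: u0 ∈ [-1/22, 7/44)
j=8 picked index 10: u0 ∈ [3/44, 3/11)
j=9 picked index 10: u0 ∈ [-1/44, 2/11)
j=10 picked index 10: u0 ∈ [-5/44, 1/11)
intersection: [3/44, 1/11)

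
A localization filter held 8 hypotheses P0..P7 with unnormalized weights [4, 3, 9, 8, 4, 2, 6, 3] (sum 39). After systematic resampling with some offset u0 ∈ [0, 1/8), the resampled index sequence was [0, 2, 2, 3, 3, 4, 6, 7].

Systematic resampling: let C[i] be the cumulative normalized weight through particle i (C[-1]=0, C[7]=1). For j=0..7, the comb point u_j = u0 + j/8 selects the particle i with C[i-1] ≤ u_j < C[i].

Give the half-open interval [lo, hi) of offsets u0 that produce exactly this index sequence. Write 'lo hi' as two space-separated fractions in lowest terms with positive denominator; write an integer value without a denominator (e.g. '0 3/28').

17/312 29/312

C = [4/39, 7/39, 16/39, 8/13, 28/39, 10/13, 12/13, 1]
j=0 picked index 0: u0 ∈ [0, 4/39)
j=1 picked index 2: u0 ∈ [17/312, 89/312)
j=2 picked index 2: u0 ∈ [-11/156, 25/156)
j=3 picked index 3: u0 ∈ [11/312, 25/104)
j=4 picked index 3: u0 ∈ [-7/78, 3/26)
j=5 picked index 4: u0 ∈ [-1/104, 29/312)
j=6 picked index 6: u0 ∈ [1/52, 9/52)
j=7 picked index 7: u0 ∈ [5/104, 1/8)
intersection: [17/312, 29/312)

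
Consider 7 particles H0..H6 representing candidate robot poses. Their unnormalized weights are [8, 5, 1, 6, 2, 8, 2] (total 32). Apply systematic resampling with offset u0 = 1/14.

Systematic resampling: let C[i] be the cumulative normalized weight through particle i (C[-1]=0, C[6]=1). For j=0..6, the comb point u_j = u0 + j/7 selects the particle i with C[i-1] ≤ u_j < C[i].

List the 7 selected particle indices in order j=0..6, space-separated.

0 0 1 3 4 5 5

C = [1/4, 13/32, 7/16, 5/8, 11/16, 15/16, 1]
j=0: u_0=1/14 ∈ [0, 1/4) → index 0
j=1: u_1=3/14 ∈ [0, 1/4) → index 0
j=2: u_2=5/14 ∈ [1/4, 13/32) → index 1
j=3: u_3=1/2 ∈ [7/16, 5/8) → index 3
j=4: u_4=9/14 ∈ [5/8, 11/16) → index 4
j=5: u_5=11/14 ∈ [11/16, 15/16) → index 5
j=6: u_6=13/14 ∈ [11/16, 15/16) → index 5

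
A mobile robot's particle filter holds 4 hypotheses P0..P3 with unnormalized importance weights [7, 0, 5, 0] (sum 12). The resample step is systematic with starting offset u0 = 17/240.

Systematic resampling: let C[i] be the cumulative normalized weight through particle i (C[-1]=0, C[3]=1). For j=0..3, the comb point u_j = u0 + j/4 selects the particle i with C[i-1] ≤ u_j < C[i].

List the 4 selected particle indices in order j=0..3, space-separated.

C = [7/12, 7/12, 1, 1]
j=0: u_0=17/240 ∈ [0, 7/12) → index 0
j=1: u_1=77/240 ∈ [0, 7/12) → index 0
j=2: u_2=137/240 ∈ [0, 7/12) → index 0
j=3: u_3=197/240 ∈ [7/12, 1) → index 2

0 0 0 2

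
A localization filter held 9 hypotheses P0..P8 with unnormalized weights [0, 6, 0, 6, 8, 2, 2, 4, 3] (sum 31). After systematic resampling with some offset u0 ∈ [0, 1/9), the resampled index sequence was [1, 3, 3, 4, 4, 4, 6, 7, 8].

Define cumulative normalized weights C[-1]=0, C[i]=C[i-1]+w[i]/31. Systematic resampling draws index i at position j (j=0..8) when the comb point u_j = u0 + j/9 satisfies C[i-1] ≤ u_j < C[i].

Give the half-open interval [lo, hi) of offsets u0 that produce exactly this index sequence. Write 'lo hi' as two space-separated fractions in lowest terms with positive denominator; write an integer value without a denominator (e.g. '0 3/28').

23/279 25/279

C = [0, 6/31, 6/31, 12/31, 20/31, 22/31, 24/31, 28/31, 1]
j=0 picked index 1: u0 ∈ [0, 6/31)
j=1 picked index 3: u0 ∈ [23/279, 77/279)
j=2 picked index 3: u0 ∈ [-8/279, 46/279)
j=3 picked index 4: u0 ∈ [5/93, 29/93)
j=4 picked index 4: u0 ∈ [-16/279, 56/279)
j=5 picked index 4: u0 ∈ [-47/279, 25/279)
j=6 picked index 6: u0 ∈ [4/93, 10/93)
j=7 picked index 7: u0 ∈ [-1/279, 35/279)
j=8 picked index 8: u0 ∈ [4/279, 1/9)
intersection: [23/279, 25/279)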